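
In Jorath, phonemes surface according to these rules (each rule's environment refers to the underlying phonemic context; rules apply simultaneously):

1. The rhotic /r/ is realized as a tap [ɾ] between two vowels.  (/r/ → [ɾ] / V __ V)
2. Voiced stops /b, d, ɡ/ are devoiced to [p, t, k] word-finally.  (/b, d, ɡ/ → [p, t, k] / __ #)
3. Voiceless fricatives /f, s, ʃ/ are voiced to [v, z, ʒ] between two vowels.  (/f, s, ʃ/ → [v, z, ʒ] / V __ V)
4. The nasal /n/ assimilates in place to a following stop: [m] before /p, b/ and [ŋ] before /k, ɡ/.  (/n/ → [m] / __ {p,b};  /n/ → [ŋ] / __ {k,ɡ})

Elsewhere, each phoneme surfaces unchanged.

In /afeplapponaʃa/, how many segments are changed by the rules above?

2

Segments that undergo a rule: /f/ → [v] (rule 3); /ʃ/ → [ʒ] (rule 3).
All other segments surface unchanged.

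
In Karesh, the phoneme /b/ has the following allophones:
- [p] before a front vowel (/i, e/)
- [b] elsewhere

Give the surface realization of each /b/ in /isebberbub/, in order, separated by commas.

[b], [p], [b], [b]

Occurrence 1 (position 4): no conditioning environment matches → elsewhere allophone [b].
Occurrence 2 (position 5): before a front vowel (/i, e/) → [p].
Occurrence 3 (position 8): no conditioning environment matches → elsewhere allophone [b].
Occurrence 4 (position 10): no conditioning environment matches → elsewhere allophone [b].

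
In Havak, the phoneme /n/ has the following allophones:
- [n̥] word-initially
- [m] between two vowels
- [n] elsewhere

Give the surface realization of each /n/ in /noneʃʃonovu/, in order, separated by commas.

Occurrence 1 (position 1): word-initially → [n̥].
Occurrence 2 (position 3): between two vowels → [m].
Occurrence 3 (position 8): between two vowels → [m].

[n̥], [m], [m]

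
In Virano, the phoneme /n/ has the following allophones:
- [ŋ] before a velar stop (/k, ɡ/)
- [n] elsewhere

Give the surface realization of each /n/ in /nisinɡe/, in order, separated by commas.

[n], [ŋ]

Occurrence 1 (position 1): no conditioning environment matches → elsewhere allophone [n].
Occurrence 2 (position 5): before a velar stop → [ŋ].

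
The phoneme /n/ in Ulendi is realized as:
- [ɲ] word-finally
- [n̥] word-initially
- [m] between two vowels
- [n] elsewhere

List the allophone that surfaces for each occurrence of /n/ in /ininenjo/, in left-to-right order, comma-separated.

Occurrence 1 (position 2): between two vowels → [m].
Occurrence 2 (position 4): between two vowels → [m].
Occurrence 3 (position 6): no conditioning environment matches → elsewhere allophone [n].

[m], [m], [n]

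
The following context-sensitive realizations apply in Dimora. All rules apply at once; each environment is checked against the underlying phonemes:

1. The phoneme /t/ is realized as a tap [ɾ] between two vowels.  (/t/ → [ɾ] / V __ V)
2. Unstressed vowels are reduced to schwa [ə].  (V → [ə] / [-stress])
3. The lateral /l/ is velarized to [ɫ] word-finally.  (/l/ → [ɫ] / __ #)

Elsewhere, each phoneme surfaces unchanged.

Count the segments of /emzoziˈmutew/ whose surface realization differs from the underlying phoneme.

5

Segments that undergo a rule: /e/ → [ə] (rule 2); /o/ → [ə] (rule 2); /i/ → [ə] (rule 2); /t/ → [ɾ] (rule 1); /e/ → [ə] (rule 2).
All other segments surface unchanged.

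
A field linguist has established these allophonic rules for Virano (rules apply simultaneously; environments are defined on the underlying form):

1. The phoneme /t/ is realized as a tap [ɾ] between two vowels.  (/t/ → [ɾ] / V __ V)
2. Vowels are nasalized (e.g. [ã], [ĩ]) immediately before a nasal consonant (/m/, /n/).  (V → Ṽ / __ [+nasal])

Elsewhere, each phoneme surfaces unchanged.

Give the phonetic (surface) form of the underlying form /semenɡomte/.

[sẽmẽnɡõmte]

/s/ (word-initial): no rule targets it → [s].
/e/ meets the environment for rule 2 (before a nasal consonant) → [ẽ].
/m/ stays [m].
/e/ — between /m/ and /n/, before a nasal consonant — surfaces as [ẽ] (rule 2).
/n/ (between /e/ and /ɡ/) is unaffected → [n].
/ɡ/ (between /n/ and /o/) is unaffected → [ɡ].
/o/ meets the environment for rule 2 (before a nasal consonant) → [õ].
/m/ — not in any rule's target class → [m].
/t/ (between /m/ and /e/) is in the target of rule 1 but the environment (between two vowels) is not met → [t].
/e/ — word-final; rule 2 does not apply here → [e].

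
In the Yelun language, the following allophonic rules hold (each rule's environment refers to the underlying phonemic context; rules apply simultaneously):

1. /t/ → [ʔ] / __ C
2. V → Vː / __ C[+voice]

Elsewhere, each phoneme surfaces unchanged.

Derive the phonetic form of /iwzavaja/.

/i/ — word-initial, before a voiced consonant — surfaces as [iː] (rule 2).
/a/ (between /z/ and /v/) occurs before a voiced consonant → [aː] by rule 2.
/a/ (between /v/ and /j/) occurs before a voiced consonant → [aː] by rule 2.
/a/ (word-final) fails the environment for rule 2, so it stays [a].

[iːwzaːvaːja]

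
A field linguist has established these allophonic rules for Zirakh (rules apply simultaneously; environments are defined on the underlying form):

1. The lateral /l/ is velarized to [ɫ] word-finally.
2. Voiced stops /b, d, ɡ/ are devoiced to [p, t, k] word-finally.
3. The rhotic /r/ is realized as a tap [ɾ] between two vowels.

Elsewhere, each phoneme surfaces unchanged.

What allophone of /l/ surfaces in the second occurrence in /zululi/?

[l]

/l/ — between /u/ and /i/; rule 1 does not apply here → [l].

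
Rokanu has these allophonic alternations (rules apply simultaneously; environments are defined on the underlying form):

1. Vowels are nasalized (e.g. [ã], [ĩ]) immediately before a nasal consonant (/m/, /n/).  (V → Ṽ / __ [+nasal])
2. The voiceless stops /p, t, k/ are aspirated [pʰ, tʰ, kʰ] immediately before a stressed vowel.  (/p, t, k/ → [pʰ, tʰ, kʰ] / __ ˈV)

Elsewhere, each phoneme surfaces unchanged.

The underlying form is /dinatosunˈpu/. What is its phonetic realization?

[dĩnatosũnˈpʰu]

/i/ (between /d/ and /n/): before a nasal consonant, so rule 1 applies → [ĩ].
/a/ (between /n/ and /t/): rule 1 targets it, but not before a nasal consonant → unchanged [a].
/t/ — between /a/ and /o/; rule 2 does not apply here → [t].
/o/ (between /t/ and /s/): rule 1 targets it, but not before a nasal consonant → unchanged [o].
/u/ — between /s/ and /n/, before a nasal consonant — surfaces as [ũ] (rule 1).
/p/ (between /n/ and /u/) occurs immediately before a stressed vowel → [pʰ] by rule 2.
/u/ (word-final) fails the environment for rule 1, so it stays [u].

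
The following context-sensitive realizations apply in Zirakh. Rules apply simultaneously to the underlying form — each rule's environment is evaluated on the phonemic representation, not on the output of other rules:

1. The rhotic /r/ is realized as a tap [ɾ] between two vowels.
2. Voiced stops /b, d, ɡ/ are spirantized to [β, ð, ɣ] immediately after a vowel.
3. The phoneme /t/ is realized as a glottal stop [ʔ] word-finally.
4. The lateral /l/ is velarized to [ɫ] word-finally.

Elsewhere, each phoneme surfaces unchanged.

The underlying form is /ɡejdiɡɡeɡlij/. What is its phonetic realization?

/ɡ/ (word-initial): rule 2 targets it, but not immediately after a vowel → unchanged [ɡ].
/e/ (between /ɡ/ and /j/) is unaffected → [e].
/j/ stays [j].
/d/ (between /j/ and /i/) is in the target of rule 2 but the environment (immediately after a vowel) is not met → [d].
/i/ (between /d/ and /ɡ/): no rule targets it → [i].
/ɡ/ (between /i/ and /ɡ/): immediately after a vowel, so rule 2 applies → [ɣ].
/ɡ/ (between /ɡ/ and /e/) fails the environment for rule 2, so it stays [ɡ].
/e/ — not in any rule's target class → [e].
/ɡ/ (between /e/ and /l/) occurs immediately after a vowel → [ɣ] by rule 2.
/l/ (between /ɡ/ and /i/) fails the environment for rule 4, so it stays [l].
/i/ — not in any rule's target class → [i].
/j/ (word-final) is unaffected → [j].

[ɡejdiɣɡeɣlij]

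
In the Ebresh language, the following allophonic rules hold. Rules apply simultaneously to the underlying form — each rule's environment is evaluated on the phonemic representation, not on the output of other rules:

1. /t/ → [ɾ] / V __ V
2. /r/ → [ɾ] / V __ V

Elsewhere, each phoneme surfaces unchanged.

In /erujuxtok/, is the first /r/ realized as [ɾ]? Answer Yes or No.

/r/ (between /e/ and /u/) occurs between two vowels → [ɾ] by rule 2.
The actual realization is [ɾ], which matches [ɾ].

Yes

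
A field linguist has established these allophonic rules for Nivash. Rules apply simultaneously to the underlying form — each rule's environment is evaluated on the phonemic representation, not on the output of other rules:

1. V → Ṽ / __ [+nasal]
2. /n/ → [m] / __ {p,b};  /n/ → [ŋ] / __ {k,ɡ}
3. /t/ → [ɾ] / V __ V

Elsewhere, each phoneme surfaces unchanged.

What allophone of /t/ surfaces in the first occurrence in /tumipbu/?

/t/ — word-initial; rule 3 does not apply here → [t].

[t]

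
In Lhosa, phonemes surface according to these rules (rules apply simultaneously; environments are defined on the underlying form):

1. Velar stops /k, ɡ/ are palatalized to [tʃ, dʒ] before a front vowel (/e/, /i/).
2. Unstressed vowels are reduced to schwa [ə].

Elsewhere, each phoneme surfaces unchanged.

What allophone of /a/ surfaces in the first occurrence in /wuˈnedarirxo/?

[ə]

/a/ meets the environment for rule 2 (in an unstressed syllable) → [ə].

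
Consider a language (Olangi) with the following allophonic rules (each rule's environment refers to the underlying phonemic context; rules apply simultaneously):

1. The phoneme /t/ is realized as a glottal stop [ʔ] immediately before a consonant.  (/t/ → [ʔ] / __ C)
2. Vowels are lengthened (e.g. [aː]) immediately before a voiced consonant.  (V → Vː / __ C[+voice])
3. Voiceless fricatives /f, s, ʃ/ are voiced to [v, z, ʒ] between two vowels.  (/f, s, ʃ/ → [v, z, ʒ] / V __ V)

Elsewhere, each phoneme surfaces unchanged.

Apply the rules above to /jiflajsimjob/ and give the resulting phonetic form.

/j/ — not in any rule's target class → [j].
/i/ (between /j/ and /f/): rule 2 targets it, but not before a voiced consonant → unchanged [i].
/f/ — between /i/ and /l/; rule 3 does not apply here → [f].
/l/ — not in any rule's target class → [l].
/a/ (between /l/ and /j/): before a voiced consonant, so rule 2 applies → [aː].
/j/ — not in any rule's target class → [j].
/s/ (between /j/ and /i/) fails the environment for rule 3, so it stays [s].
/i/ meets the environment for rule 2 (before a voiced consonant) → [iː].
/m/ (between /i/ and /j/) is unaffected → [m].
/j/ stays [j].
/o/ (between /j/ and /b/): before a voiced consonant, so rule 2 applies → [oː].
/b/ (word-final): no rule targets it → [b].

[jiflaːjsiːmjoːb]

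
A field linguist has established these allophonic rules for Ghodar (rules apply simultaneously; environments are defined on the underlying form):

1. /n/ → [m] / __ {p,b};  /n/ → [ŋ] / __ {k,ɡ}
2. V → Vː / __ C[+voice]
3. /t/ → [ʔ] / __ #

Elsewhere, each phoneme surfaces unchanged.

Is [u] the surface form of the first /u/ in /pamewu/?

Yes

/u/ (word-final) is in the target of rule 2 but the environment (before a voiced consonant) is not met → [u].
The actual realization is [u], which matches [u].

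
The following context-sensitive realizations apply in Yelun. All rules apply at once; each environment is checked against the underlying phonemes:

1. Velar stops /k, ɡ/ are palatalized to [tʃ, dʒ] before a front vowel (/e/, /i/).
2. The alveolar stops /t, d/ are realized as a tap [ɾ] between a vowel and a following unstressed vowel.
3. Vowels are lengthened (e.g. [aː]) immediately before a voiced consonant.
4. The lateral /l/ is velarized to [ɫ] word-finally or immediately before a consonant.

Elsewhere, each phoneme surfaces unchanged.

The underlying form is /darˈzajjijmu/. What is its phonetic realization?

/d/ (word-initial) is in the target of rule 2 but the environment (between a vowel and a following unstressed vowel) is not met → [d].
Rule 3 applies to /a/ (between /d/ and /r/: before a voiced consonant) → [aː].
/a/ (between /z/ and /j/): before a voiced consonant, so rule 3 applies → [aː].
Rule 3 applies to /i/ (between /j/ and /j/: before a voiced consonant) → [iː].
/u/ (word-final) is in the target of rule 3 but the environment (before a voiced consonant) is not met → [u].

[daːrˈzaːjjiːjmu]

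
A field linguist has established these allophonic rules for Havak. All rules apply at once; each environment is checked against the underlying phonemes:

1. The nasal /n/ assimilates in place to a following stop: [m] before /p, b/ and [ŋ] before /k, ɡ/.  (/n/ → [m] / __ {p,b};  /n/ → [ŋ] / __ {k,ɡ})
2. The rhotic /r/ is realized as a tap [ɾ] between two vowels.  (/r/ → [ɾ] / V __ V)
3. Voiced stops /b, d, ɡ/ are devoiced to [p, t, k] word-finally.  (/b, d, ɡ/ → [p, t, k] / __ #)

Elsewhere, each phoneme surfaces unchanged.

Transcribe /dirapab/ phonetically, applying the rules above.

/d/ (word-initial): rule 3 targets it, but not word-finally → unchanged [d].
/i/ stays [i].
/r/ (between /i/ and /a/) occurs between two vowels → [ɾ] by rule 2.
/a/ — not in any rule's target class → [a].
/p/ — not in any rule's target class → [p].
/a/ (between /p/ and /b/) is unaffected → [a].
/b/ meets the environment for rule 3 (word-finally) → [p].

[diɾapap]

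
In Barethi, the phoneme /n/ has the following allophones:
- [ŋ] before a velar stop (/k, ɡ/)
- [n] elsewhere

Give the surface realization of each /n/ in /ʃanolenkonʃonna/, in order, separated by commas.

[n], [ŋ], [n], [n], [n]

Occurrence 1 (position 3): no conditioning environment matches → elsewhere allophone [n].
Occurrence 2 (position 7): before a velar stop → [ŋ].
Occurrence 3 (position 10): no conditioning environment matches → elsewhere allophone [n].
Occurrence 4 (position 13): no conditioning environment matches → elsewhere allophone [n].
Occurrence 5 (position 14): no conditioning environment matches → elsewhere allophone [n].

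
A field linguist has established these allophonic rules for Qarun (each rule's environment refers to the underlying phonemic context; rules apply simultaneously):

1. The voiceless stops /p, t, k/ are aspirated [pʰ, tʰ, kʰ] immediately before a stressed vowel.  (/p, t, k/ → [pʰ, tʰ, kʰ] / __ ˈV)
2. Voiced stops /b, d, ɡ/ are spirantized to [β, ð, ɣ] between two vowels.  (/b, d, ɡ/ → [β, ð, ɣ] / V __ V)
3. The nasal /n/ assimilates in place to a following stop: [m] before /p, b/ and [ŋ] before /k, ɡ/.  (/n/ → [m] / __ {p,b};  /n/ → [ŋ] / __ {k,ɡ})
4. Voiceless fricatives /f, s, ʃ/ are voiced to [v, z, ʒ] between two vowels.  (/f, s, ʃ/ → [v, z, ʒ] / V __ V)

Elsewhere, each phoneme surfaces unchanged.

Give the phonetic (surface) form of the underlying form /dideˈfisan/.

/d/ (word-initial) fails the environment for rule 2, so it stays [d].
/i/ (between /d/ and /d/) is unaffected → [i].
Rule 2 applies to /d/ (between /i/ and /e/: between two vowels) → [ð].
/e/ (between /d/ and /f/) is unaffected → [e].
/f/ (between /e/ and /i/) occurs between two vowels → [v] by rule 4.
/i/ (between /f/ and /s/): no rule targets it → [i].
/s/ (between /i/ and /a/): between two vowels, so rule 4 applies → [z].
/a/ stays [a].
/n/ (word-final): rule 3 targets it, but not before a labial or velar stop → unchanged [n].

[diðeˈvizan]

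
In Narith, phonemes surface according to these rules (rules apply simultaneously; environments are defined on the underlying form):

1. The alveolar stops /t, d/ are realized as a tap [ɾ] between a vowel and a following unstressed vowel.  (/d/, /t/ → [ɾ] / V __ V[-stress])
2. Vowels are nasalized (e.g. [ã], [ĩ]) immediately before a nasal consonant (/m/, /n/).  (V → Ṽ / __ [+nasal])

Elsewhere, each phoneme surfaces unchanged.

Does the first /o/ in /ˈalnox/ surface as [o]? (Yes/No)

/o/ (between /n/ and /x/): rule 2 targets it, but not before a nasal consonant → unchanged [o].
The actual realization is [o], which matches [o].

Yes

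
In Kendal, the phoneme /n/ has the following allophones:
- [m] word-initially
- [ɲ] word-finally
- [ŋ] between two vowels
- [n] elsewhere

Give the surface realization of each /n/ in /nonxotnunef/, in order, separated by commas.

[m], [n], [n], [ŋ]

Occurrence 1 (position 1): word-initially → [m].
Occurrence 2 (position 3): no conditioning environment matches → elsewhere allophone [n].
Occurrence 3 (position 7): no conditioning environment matches → elsewhere allophone [n].
Occurrence 4 (position 9): between two vowels → [ŋ].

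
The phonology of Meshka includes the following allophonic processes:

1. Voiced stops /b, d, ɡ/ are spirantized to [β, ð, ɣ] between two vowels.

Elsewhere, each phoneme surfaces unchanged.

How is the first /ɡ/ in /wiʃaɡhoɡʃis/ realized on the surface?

[ɡ]

/ɡ/ (between /a/ and /h/): rule 1 targets it, but not between two vowels → unchanged [ɡ].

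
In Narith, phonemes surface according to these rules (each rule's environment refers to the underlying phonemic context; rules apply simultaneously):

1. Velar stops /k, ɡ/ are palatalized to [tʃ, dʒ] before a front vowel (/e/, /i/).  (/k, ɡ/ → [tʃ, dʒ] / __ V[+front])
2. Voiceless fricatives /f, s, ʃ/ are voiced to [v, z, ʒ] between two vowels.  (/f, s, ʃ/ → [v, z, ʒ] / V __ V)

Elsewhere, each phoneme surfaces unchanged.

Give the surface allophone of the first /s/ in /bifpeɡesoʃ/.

[z]

/s/ (between /e/ and /o/) occurs between two vowels → [z] by rule 2.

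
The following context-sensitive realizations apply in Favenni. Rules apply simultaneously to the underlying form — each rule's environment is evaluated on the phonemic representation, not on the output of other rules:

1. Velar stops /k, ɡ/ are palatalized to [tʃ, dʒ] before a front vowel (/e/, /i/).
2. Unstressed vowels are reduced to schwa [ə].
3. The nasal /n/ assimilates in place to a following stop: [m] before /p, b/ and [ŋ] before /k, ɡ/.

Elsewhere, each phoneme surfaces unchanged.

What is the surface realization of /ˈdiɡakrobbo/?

/d/ (word-initial) is unaffected → [d].
/i/ (between /d/ and /ɡ/) fails the environment for rule 2, so it stays [i].
/ɡ/ (between /i/ and /a/) is in the target of rule 1 but the environment (before a front vowel) is not met → [ɡ].
/a/ meets the environment for rule 2 (in an unstressed syllable) → [ə].
/k/ — between /a/ and /r/; rule 1 does not apply here → [k].
/r/ (between /k/ and /o/) is unaffected → [r].
/o/ (between /r/ and /b/): in an unstressed syllable, so rule 2 applies → [ə].
/b/ stays [b].
/b/ stays [b].
Rule 2 applies to /o/ (word-final: in an unstressed syllable) → [ə].

[ˈdiɡəkrəbbə]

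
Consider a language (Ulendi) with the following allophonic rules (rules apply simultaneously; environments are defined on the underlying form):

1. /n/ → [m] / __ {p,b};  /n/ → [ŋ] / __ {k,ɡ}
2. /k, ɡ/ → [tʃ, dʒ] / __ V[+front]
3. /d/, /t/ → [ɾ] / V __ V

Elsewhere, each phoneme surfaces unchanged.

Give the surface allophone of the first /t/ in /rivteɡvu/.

/t/ (between /v/ and /e/): rule 3 targets it, but not between two vowels → unchanged [t].

[t]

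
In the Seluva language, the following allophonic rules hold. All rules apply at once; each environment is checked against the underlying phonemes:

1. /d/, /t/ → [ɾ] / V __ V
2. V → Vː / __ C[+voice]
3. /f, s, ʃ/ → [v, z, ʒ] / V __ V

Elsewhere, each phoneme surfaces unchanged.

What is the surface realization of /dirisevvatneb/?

[diːrizeːvvatneːb]

/d/ (word-initial): rule 1 targets it, but not between two vowels → unchanged [d].
/i/ meets the environment for rule 2 (before a voiced consonant) → [iː].
/r/ stays [r].
/i/ (between /r/ and /s/) is in the target of rule 2 but the environment (before a voiced consonant) is not met → [i].
/s/ (between /i/ and /e/) occurs between two vowels → [z] by rule 3.
Rule 2 applies to /e/ (between /s/ and /v/: before a voiced consonant) → [eː].
/v/ stays [v].
/v/ (between /v/ and /a/) is unaffected → [v].
/a/ (between /v/ and /t/) is in the target of rule 2 but the environment (before a voiced consonant) is not met → [a].
/t/ — between /a/ and /n/; rule 1 does not apply here → [t].
/n/ stays [n].
/e/ (between /n/ and /b/): before a voiced consonant, so rule 2 applies → [eː].
/b/ (word-final): no rule targets it → [b].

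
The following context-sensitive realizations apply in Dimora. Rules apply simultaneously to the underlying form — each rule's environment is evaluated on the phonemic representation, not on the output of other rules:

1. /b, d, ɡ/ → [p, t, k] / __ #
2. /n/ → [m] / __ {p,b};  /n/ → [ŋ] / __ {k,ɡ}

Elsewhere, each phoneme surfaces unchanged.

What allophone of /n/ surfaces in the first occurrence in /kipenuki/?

[n]

/n/ — between /e/ and /u/; rule 2 does not apply here → [n].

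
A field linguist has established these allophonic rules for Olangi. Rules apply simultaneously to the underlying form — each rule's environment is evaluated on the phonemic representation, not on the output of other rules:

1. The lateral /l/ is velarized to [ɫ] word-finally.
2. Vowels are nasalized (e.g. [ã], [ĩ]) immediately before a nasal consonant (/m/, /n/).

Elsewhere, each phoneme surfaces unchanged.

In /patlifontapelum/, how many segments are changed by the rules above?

2

Segments that undergo a rule: /o/ → [õ] (rule 2); /u/ → [ũ] (rule 2).
All other segments surface unchanged.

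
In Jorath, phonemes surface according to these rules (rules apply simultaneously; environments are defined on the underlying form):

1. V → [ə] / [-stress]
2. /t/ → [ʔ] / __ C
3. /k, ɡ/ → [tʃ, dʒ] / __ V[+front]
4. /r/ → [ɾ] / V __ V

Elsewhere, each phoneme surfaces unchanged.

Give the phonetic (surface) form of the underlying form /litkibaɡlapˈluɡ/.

[ləʔtʃəbəɡləpˈluɡ]

/l/ — not in any rule's target class → [l].
/i/ — between /l/ and /t/, in an unstressed syllable — surfaces as [ə] (rule 1).
Rule 2 applies to /t/ (between /i/ and /k/: immediately before a consonant) → [ʔ].
Rule 3 applies to /k/ (between /t/ and /i/: before a front vowel) → [tʃ].
/i/ (between /k/ and /b/) occurs in an unstressed syllable → [ə] by rule 1.
/b/ (between /i/ and /a/) is unaffected → [b].
Rule 1 applies to /a/ (between /b/ and /ɡ/: in an unstressed syllable) → [ə].
/ɡ/ (between /a/ and /l/) is in the target of rule 3 but the environment (before a front vowel) is not met → [ɡ].
/l/ — not in any rule's target class → [l].
/a/ (between /l/ and /p/) occurs in an unstressed syllable → [ə] by rule 1.
/p/ stays [p].
/l/ — not in any rule's target class → [l].
/u/ (between /l/ and /ɡ/) fails the environment for rule 1, so it stays [u].
/ɡ/ (word-final) fails the environment for rule 3, so it stays [ɡ].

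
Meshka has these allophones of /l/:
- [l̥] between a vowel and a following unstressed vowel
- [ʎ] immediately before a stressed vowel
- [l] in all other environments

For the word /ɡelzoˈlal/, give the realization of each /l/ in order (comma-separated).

[l], [ʎ], [l]

Occurrence 1 (position 3): no conditioning environment matches → elsewhere allophone [l].
Occurrence 2 (position 6): immediately before a stressed vowel → [ʎ].
Occurrence 3 (position 8): no conditioning environment matches → elsewhere allophone [l].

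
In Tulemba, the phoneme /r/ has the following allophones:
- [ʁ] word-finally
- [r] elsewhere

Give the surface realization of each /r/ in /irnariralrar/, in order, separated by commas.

[r], [r], [r], [r], [ʁ]

Occurrence 1 (position 2): no conditioning environment matches → elsewhere allophone [r].
Occurrence 2 (position 5): no conditioning environment matches → elsewhere allophone [r].
Occurrence 3 (position 7): no conditioning environment matches → elsewhere allophone [r].
Occurrence 4 (position 10): no conditioning environment matches → elsewhere allophone [r].
Occurrence 5 (position 12): word-finally → [ʁ].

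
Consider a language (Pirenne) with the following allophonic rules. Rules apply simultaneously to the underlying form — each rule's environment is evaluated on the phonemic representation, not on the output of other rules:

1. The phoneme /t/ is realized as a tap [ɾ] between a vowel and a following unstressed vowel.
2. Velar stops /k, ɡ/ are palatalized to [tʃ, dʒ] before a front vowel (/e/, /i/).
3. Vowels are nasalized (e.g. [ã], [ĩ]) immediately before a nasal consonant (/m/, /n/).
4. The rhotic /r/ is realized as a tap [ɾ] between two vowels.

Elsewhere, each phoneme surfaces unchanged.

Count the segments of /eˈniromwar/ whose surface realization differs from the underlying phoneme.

3

Segments that undergo a rule: /e/ → [ẽ] (rule 3); /r/ → [ɾ] (rule 4); /o/ → [õ] (rule 3).
All other segments surface unchanged.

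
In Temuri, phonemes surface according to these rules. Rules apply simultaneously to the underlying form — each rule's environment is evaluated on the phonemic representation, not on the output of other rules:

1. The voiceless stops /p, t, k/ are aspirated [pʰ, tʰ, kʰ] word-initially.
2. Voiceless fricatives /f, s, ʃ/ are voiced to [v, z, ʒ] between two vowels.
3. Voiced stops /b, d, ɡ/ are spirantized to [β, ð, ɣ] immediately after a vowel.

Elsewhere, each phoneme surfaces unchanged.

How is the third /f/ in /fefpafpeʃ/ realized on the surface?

[f]

/f/ (between /a/ and /p/): rule 2 targets it, but not between two vowels → unchanged [f].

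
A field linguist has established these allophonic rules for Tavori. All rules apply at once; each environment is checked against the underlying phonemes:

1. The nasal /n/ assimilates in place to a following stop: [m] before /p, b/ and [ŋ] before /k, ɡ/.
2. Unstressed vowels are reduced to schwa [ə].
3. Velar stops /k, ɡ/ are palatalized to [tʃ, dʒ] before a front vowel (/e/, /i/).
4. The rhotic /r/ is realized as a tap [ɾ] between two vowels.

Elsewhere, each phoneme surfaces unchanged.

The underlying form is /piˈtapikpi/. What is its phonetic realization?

/p/ (word-initial): no rule targets it → [p].
/i/ meets the environment for rule 2 (in an unstressed syllable) → [ə].
/t/ (between /i/ and /a/) is unaffected → [t].
/a/ (between /t/ and /p/) fails the environment for rule 2, so it stays [a].
/p/ stays [p].
Rule 2 applies to /i/ (between /p/ and /k/: in an unstressed syllable) → [ə].
/k/ — between /i/ and /p/; rule 3 does not apply here → [k].
/p/ — not in any rule's target class → [p].
/i/ (word-final): in an unstressed syllable, so rule 2 applies → [ə].

[pəˈtapəkpə]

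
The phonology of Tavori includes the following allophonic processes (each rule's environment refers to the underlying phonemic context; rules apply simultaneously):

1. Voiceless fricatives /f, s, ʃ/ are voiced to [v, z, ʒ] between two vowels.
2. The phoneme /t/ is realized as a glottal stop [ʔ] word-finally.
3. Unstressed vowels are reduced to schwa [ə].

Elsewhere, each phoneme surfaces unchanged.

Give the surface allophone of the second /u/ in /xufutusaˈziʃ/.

/u/ meets the environment for rule 3 (in an unstressed syllable) → [ə].

[ə]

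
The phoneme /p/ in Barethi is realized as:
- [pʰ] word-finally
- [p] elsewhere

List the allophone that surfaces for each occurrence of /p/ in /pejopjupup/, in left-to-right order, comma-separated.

Occurrence 1 (position 1): no conditioning environment matches → elsewhere allophone [p].
Occurrence 2 (position 5): no conditioning environment matches → elsewhere allophone [p].
Occurrence 3 (position 8): no conditioning environment matches → elsewhere allophone [p].
Occurrence 4 (position 10): word-finally → [pʰ].

[p], [p], [p], [pʰ]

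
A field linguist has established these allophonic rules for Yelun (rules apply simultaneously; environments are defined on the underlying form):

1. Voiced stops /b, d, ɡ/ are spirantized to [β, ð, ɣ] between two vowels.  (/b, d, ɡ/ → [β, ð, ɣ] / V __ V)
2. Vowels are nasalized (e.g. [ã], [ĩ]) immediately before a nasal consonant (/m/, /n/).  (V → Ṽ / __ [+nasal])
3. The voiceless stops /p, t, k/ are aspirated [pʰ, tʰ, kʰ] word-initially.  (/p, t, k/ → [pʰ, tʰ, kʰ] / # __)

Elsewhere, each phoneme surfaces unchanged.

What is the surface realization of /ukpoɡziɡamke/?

/u/ (word-initial): rule 2 targets it, but not before a nasal consonant → unchanged [u].
/k/ (between /u/ and /p/): rule 3 targets it, but not word-initially → unchanged [k].
/p/ — between /k/ and /o/; rule 3 does not apply here → [p].
/o/ — between /p/ and /ɡ/; rule 2 does not apply here → [o].
/ɡ/ (between /o/ and /z/) fails the environment for rule 1, so it stays [ɡ].
/z/ (between /ɡ/ and /i/) is unaffected → [z].
/i/ (between /z/ and /ɡ/) is in the target of rule 2 but the environment (before a nasal consonant) is not met → [i].
Rule 1 applies to /ɡ/ (between /i/ and /a/: between two vowels) → [ɣ].
/a/ (between /ɡ/ and /m/) occurs before a nasal consonant → [ã] by rule 2.
/m/ (between /a/ and /k/): no rule targets it → [m].
/k/ (between /m/ and /e/) is in the target of rule 3 but the environment (word-initially) is not met → [k].
/e/ — word-final; rule 2 does not apply here → [e].

[ukpoɡziɣãmke]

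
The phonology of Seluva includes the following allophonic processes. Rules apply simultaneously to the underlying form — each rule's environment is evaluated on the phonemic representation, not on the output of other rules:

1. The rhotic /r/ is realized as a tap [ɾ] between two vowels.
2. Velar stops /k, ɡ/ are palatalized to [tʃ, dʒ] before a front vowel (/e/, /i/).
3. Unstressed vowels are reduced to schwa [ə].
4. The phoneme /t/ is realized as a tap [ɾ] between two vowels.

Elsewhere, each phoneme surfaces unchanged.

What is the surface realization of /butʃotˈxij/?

/b/ stays [b].
/u/ — between /b/ and /t/, in an unstressed syllable — surfaces as [ə] (rule 3).
/t/ — between /u/ and /ʃ/; rule 4 does not apply here → [t].
/ʃ/ stays [ʃ].
/o/ (between /ʃ/ and /t/) occurs in an unstressed syllable → [ə] by rule 3.
/t/ (between /o/ and /x/): rule 4 targets it, but not between two vowels → unchanged [t].
/x/ (between /t/ and /i/) is unaffected → [x].
/i/ (between /x/ and /j/): rule 3 targets it, but not in an unstressed syllable → unchanged [i].
/j/ (word-final): no rule targets it → [j].

[bətʃətˈxij]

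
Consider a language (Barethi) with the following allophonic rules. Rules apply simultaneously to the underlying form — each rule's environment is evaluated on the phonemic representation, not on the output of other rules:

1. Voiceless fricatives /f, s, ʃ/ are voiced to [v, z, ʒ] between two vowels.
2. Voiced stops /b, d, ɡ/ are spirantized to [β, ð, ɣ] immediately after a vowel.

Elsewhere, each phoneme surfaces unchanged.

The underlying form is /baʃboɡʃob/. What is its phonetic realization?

[baʃboɣʃoβ]

/b/ (word-initial) is in the target of rule 2 but the environment (immediately after a vowel) is not met → [b].
/a/ (between /b/ and /ʃ/): no rule targets it → [a].
/ʃ/ (between /a/ and /b/): rule 1 targets it, but not between two vowels → unchanged [ʃ].
/b/ (between /ʃ/ and /o/) is in the target of rule 2 but the environment (immediately after a vowel) is not met → [b].
/o/ — not in any rule's target class → [o].
Rule 2 applies to /ɡ/ (between /o/ and /ʃ/: immediately after a vowel) → [ɣ].
/ʃ/ (between /ɡ/ and /o/) is in the target of rule 1 but the environment (between two vowels) is not met → [ʃ].
/o/ — not in any rule's target class → [o].
/b/ (word-final): immediately after a vowel, so rule 2 applies → [β].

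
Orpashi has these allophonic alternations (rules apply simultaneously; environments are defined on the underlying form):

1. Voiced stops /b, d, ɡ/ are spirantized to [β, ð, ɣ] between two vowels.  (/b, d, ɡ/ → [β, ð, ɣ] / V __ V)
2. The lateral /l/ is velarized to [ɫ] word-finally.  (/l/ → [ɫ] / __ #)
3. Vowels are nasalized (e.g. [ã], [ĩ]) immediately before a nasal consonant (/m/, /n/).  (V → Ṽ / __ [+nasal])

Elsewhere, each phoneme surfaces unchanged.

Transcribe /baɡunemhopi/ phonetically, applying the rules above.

/b/ (word-initial) fails the environment for rule 1, so it stays [b].
/a/ (between /b/ and /ɡ/): rule 3 targets it, but not before a nasal consonant → unchanged [a].
Rule 1 applies to /ɡ/ (between /a/ and /u/: between two vowels) → [ɣ].
Rule 3 applies to /u/ (between /ɡ/ and /n/: before a nasal consonant) → [ũ].
/n/ (between /u/ and /e/) is unaffected → [n].
/e/ meets the environment for rule 3 (before a nasal consonant) → [ẽ].
/m/ stays [m].
/h/ (between /m/ and /o/): no rule targets it → [h].
/o/ (between /h/ and /p/) is in the target of rule 3 but the environment (before a nasal consonant) is not met → [o].
/p/ — not in any rule's target class → [p].
/i/ (word-final): rule 3 targets it, but not before a nasal consonant → unchanged [i].

[baɣũnẽmhopi]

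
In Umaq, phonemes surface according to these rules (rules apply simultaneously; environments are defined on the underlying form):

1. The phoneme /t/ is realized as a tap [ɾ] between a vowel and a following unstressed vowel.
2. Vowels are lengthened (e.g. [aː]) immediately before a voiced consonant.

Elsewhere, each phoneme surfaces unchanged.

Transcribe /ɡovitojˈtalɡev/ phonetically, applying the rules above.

/ɡ/ — not in any rule's target class → [ɡ].
Rule 2 applies to /o/ (between /ɡ/ and /v/: before a voiced consonant) → [oː].
/v/ (between /o/ and /i/) is unaffected → [v].
/i/ (between /v/ and /t/) fails the environment for rule 2, so it stays [i].
/t/ meets the environment for rule 1 (between a vowel and a following unstressed vowel) → [ɾ].
Rule 2 applies to /o/ (between /t/ and /j/: before a voiced consonant) → [oː].
/j/ (between /o/ and /t/) is unaffected → [j].
/t/ (between /j/ and /a/): rule 1 targets it, but not between a vowel and a following unstressed vowel → unchanged [t].
/a/ (between /t/ and /l/): before a voiced consonant, so rule 2 applies → [aː].
/l/ stays [l].
/ɡ/ (between /l/ and /e/) is unaffected → [ɡ].
/e/ (between /ɡ/ and /v/): before a voiced consonant, so rule 2 applies → [eː].
/v/ stays [v].

[ɡoːviɾoːjˈtaːlɡeːv]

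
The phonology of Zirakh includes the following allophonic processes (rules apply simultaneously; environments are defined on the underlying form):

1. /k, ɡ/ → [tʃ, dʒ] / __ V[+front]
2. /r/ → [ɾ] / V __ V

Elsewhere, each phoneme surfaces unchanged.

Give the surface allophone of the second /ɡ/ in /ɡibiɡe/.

[dʒ]

/ɡ/ (between /i/ and /e/) occurs before a front vowel → [dʒ] by rule 1.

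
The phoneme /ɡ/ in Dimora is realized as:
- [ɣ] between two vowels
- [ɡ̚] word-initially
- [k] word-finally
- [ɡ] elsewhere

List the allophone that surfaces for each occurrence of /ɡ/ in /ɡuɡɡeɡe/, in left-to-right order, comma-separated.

[ɡ̚], [ɡ], [ɡ], [ɣ]

Occurrence 1 (position 1): word-initially → [ɡ̚].
Occurrence 2 (position 3): no conditioning environment matches → elsewhere allophone [ɡ].
Occurrence 3 (position 4): no conditioning environment matches → elsewhere allophone [ɡ].
Occurrence 4 (position 6): between two vowels → [ɣ].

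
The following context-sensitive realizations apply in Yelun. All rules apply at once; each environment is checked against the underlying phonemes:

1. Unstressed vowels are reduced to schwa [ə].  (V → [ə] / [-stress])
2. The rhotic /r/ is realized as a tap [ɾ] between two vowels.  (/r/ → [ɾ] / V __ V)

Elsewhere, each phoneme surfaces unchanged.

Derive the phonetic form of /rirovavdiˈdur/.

[rəɾəvəvdəˈdur]

/r/ (word-initial) is in the target of rule 2 but the environment (between two vowels) is not met → [r].
/i/ meets the environment for rule 1 (in an unstressed syllable) → [ə].
/r/ (between /i/ and /o/): between two vowels, so rule 2 applies → [ɾ].
/o/ (between /r/ and /v/) occurs in an unstressed syllable → [ə] by rule 1.
/v/ stays [v].
/a/ meets the environment for rule 1 (in an unstressed syllable) → [ə].
/v/ (between /a/ and /d/) is unaffected → [v].
/d/ (between /v/ and /i/) is unaffected → [d].
/i/ — between /d/ and /d/, in an unstressed syllable — surfaces as [ə] (rule 1).
/d/ (between /i/ and /u/) is unaffected → [d].
/u/ (between /d/ and /r/): rule 1 targets it, but not in an unstressed syllable → unchanged [u].
/r/ (word-final) is in the target of rule 2 but the environment (between two vowels) is not met → [r].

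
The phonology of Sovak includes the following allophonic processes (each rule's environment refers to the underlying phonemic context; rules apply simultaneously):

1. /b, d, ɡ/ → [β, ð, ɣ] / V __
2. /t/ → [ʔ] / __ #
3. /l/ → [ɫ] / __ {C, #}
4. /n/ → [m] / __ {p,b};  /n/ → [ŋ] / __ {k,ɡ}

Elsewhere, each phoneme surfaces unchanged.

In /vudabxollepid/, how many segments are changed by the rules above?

4

Segments that undergo a rule: /d/ → [ð] (rule 1); /b/ → [β] (rule 1); /l/ → [ɫ] (rule 3); /d/ → [ð] (rule 1).
All other segments surface unchanged.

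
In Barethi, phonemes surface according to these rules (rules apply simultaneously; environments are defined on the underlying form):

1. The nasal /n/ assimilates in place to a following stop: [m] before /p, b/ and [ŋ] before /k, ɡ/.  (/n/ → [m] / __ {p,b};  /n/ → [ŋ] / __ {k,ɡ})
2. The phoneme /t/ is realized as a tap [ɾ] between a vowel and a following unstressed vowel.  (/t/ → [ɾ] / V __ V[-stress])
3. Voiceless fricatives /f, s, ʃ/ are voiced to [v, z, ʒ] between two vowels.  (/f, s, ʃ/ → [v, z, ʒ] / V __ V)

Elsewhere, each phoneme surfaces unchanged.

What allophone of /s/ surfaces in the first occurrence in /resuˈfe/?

/s/ meets the environment for rule 3 (between two vowels) → [z].

[z]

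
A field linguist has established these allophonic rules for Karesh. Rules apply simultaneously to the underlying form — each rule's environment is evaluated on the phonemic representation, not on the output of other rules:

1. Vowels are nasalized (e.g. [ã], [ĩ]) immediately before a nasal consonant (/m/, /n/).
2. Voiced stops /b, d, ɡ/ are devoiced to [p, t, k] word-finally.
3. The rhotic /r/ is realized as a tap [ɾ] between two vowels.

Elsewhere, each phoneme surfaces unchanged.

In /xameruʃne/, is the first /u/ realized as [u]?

/u/ (between /r/ and /ʃ/): rule 1 targets it, but not before a nasal consonant → unchanged [u].
The actual realization is [u], which matches [u].

Yes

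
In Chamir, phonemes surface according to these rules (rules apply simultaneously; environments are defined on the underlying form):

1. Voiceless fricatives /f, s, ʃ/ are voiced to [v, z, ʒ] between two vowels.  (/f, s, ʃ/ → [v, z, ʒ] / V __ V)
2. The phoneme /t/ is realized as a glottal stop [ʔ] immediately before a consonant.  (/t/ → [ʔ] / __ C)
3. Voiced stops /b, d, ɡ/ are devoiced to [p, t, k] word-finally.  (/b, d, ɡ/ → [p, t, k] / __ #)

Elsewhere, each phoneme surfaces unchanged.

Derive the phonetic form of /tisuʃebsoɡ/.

/t/ — word-initial; rule 2 does not apply here → [t].
/i/ (between /t/ and /s/): no rule targets it → [i].
/s/ (between /i/ and /u/): between two vowels, so rule 1 applies → [z].
/u/ (between /s/ and /ʃ/): no rule targets it → [u].
/ʃ/ meets the environment for rule 1 (between two vowels) → [ʒ].
/e/ (between /ʃ/ and /b/) is unaffected → [e].
/b/ (between /e/ and /s/): rule 3 targets it, but not word-finally → unchanged [b].
/s/ (between /b/ and /o/) is in the target of rule 1 but the environment (between two vowels) is not met → [s].
/o/ — not in any rule's target class → [o].
/ɡ/ — word-final, word-finally — surfaces as [k] (rule 3).

[tizuʒebsok]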